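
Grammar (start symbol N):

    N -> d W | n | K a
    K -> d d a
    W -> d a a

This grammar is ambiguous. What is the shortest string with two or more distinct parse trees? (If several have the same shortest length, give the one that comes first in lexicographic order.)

d d a a

length 1: no string has ≥2 trees
length 4: d d a a has 2 parse trees

Two derivations of d d a a:
  N ⇒ d W ⇒ d d a a
  N ⇒ K a ⇒ d d a a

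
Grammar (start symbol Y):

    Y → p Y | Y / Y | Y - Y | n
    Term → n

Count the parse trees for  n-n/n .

Parse trees for n-n/n:
  [Y [Y [Y n] - [Y n]] / [Y n]]
  [Y [Y n] - [Y [Y n] / [Y n]]]

2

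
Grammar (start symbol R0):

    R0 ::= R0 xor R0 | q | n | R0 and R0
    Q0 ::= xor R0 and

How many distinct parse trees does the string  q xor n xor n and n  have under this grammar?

Parse trees for q xor n xor n and n:
  [R0 [R0 q] xor [R0 [R0 n] xor [R0 [R0 n] and [R0 n]]]]
  [R0 [R0 q] xor [R0 [R0 [R0 n] xor [R0 n]] and [R0 n]]]
  [R0 [R0 [R0 q] xor [R0 n]] xor [R0 [R0 n] and [R0 n]]]
  [R0 [R0 [R0 q] xor [R0 [R0 n] xor [R0 n]]] and [R0 n]]
  [R0 [R0 [R0 [R0 q] xor [R0 n]] xor [R0 n]] and [R0 n]]

5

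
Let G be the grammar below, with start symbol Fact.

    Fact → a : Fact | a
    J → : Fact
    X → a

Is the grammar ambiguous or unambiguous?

Unambiguous

(J, X are unreachable from Fact, so their rules don't affect L(Fact).) Right-recursive list with a separator: after each atom, whether the separator follows determines the rule. One parse per string.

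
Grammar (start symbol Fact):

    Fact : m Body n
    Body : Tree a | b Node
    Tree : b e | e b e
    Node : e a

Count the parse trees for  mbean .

Parse trees for mbean:
  [Fact m [Body [Tree b e] a] n]
  [Fact m [Body b [Node e a]] n]

2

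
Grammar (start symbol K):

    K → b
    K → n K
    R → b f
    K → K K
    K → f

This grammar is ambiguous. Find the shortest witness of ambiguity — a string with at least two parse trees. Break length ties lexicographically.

b b b

length 1: no string has ≥2 trees
length 2: no string has ≥2 trees
length 3: b b b has 2 parse trees

Two derivations of b b b:
  K ⇒ K K ⇒ b K ⇒ b K K ⇒ b b K ⇒ b b b
  K ⇒ K K ⇒ K K K ⇒ b K K ⇒ b b K ⇒ b b b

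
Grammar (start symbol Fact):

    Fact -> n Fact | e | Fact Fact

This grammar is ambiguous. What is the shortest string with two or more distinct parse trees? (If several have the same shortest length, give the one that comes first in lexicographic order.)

length 1: no string has ≥2 trees
length 2: no string has ≥2 trees
length 3: e e e has 2 parse trees

Two derivations of e e e:
  Fact ⇒ Fact Fact ⇒ e Fact ⇒ e Fact Fact ⇒ e e Fact ⇒ e e e
  Fact ⇒ Fact Fact ⇒ Fact Fact Fact ⇒ e Fact Fact ⇒ e e Fact ⇒ e e e

e e e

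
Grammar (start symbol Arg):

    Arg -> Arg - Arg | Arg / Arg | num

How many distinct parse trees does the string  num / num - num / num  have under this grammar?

5

Parse trees for num / num - num / num:
  [Arg [Arg [Arg num] / [Arg num]] - [Arg [Arg num] / [Arg num]]]
  [Arg [Arg num] / [Arg [Arg num] - [Arg [Arg num] / [Arg num]]]]
  [Arg [Arg num] / [Arg [Arg [Arg num] - [Arg num]] / [Arg num]]]
  [Arg [Arg [Arg [Arg num] / [Arg num]] - [Arg num]] / [Arg num]]
  [Arg [Arg [Arg num] / [Arg [Arg num] - [Arg num]]] / [Arg num]]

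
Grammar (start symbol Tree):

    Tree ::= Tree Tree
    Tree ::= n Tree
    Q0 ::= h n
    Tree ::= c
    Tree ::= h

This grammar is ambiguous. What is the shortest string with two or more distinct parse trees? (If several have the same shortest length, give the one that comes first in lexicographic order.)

length 1: no string has ≥2 trees
length 2: no string has ≥2 trees
length 3: c c c has 2 parse trees

Two derivations of c c c:
  Tree ⇒ Tree Tree ⇒ Tree Tree Tree ⇒ c Tree Tree ⇒ c c Tree ⇒ c c c
  Tree ⇒ Tree Tree ⇒ c Tree ⇒ c Tree Tree ⇒ c c Tree ⇒ c c c

c c c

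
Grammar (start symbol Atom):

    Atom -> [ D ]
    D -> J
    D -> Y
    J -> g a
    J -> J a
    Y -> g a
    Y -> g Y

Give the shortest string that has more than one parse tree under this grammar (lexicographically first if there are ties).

[ g a ]

length 4: [ g a ] has 2 parse trees

Two derivations of [ g a ]:
  Atom ⇒ [ D ] ⇒ [ J ] ⇒ [ g a ]
  Atom ⇒ [ D ] ⇒ [ Y ] ⇒ [ g a ]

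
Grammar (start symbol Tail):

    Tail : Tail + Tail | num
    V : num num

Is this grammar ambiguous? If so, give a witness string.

Ambiguous

Witness: num + num + num

Derivation 1: Tail ⇒ Tail + Tail ⇒ Tail + Tail + Tail ⇒ num + Tail + Tail ⇒ num + num + Tail ⇒ num + num + num
Derivation 2: Tail ⇒ Tail + Tail ⇒ num + Tail ⇒ num + Tail + Tail ⇒ num + num + Tail ⇒ num + num + num

Two distinct leftmost derivations for the same string.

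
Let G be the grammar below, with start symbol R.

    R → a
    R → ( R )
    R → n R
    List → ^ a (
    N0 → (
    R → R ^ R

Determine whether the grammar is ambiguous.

Ambiguous

Witness: n a ^ a

Derivation 1: R ⇒ n R ⇒ n R ^ R ⇒ n a ^ R ⇒ n a ^ a
Derivation 2: R ⇒ R ^ R ⇒ n R ^ R ⇒ n a ^ R ⇒ n a ^ a

Two distinct leftmost derivations for the same string.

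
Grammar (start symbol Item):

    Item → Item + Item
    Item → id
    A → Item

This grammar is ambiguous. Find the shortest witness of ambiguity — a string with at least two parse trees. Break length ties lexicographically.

length 1: no string has ≥2 trees
length 3: no string has ≥2 trees
length 5: id + id + id has 2 parse trees

Two derivations of id + id + id:
  Item ⇒ Item + Item ⇒ Item + Item + Item ⇒ id + Item + Item ⇒ id + id + Item ⇒ id + id + id
  Item ⇒ Item + Item ⇒ id + Item ⇒ id + Item + Item ⇒ id + id + Item ⇒ id + id + id

id + id + id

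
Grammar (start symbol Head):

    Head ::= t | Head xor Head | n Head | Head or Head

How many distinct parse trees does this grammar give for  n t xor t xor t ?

5

Parse trees for n t xor t xor t:
  [Head [Head n [Head t]] xor [Head [Head t] xor [Head t]]]
  [Head [Head [Head n [Head t]] xor [Head t]] xor [Head t]]
  [Head [Head n [Head [Head t] xor [Head t]]] xor [Head t]]
  [Head n [Head [Head t] xor [Head [Head t] xor [Head t]]]]
  [Head n [Head [Head [Head t] xor [Head t]] xor [Head t]]]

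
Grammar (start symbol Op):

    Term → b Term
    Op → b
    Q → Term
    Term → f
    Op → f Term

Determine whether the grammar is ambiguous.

Only Op, Term are reachable from Op; ignoring the rest: Restricted to the reachable nonterminals, every rule has the form A → t or A → t B, and no two rules for the same A share a first terminal. The grammar encodes a DFA — one run per string.

Unambiguous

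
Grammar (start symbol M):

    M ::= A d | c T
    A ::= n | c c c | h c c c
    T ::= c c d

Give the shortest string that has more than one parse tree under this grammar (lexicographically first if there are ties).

c c c d

length 2: no string has ≥2 trees
length 4: c c c d has 2 parse trees

Two derivations of c c c d:
  M ⇒ A d ⇒ c c c d
  M ⇒ c T ⇒ c c c d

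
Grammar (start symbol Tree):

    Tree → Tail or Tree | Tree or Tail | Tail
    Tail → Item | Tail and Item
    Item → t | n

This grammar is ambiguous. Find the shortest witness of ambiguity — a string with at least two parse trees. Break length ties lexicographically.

length 1: no string has ≥2 trees
length 3: n or n has 2 parse trees

Two derivations of n or n:
  Tree ⇒ Tail or Tree ⇒ Item or Tree ⇒ n or Tree ⇒ n or Tail ⇒ n or Item ⇒ n or n
  Tree ⇒ Tree or Tail ⇒ Tail or Tail ⇒ Item or Tail ⇒ n or Tail ⇒ n or Item ⇒ n or n

n or n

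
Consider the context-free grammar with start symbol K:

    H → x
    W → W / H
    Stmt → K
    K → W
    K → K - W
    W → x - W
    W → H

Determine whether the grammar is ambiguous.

Witness: x - x

Derivation 1: K ⇒ W ⇒ x - W ⇒ x - H ⇒ x - x
Derivation 2: K ⇒ K - W ⇒ W - W ⇒ H - W ⇒ x - W ⇒ x - H ⇒ x - x

Two distinct leftmost derivations for the same string.

Ambiguous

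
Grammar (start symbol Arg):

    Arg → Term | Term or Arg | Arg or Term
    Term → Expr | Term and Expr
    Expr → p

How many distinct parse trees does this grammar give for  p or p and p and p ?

Parse trees for p or p and p and p:
  [Arg [Term [Expr p]] or [Arg [Term [Term [Term [Expr p]] and [Expr p]] and [Expr p]]]]
  [Arg [Arg [Term [Expr p]]] or [Term [Term [Term [Expr p]] and [Expr p]] and [Expr p]]]

2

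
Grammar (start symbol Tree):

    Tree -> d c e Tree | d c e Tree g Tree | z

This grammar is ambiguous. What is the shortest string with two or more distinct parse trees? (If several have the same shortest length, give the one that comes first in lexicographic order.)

d c e d c e z g z

length 1: no string has ≥2 trees
length 4: no string has ≥2 trees
length 6: no string has ≥2 trees
length 7: no string has ≥2 trees
length 9: d c e d c e z g z has 2 parse trees

Two derivations of d c e d c e z g z:
  Tree ⇒ d c e Tree ⇒ d c e d c e Tree g Tree ⇒ d c e d c e z g Tree ⇒ d c e d c e z g z
  Tree ⇒ d c e Tree g Tree ⇒ d c e d c e Tree g Tree ⇒ d c e d c e z g Tree ⇒ d c e d c e z g z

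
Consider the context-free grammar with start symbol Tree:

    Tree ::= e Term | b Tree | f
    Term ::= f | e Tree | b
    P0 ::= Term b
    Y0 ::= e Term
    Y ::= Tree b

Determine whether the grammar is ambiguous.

Unambiguous

(P0, Y0, Y are unreachable from Tree, so their rules don't affect L(Tree).) Restricted to the reachable nonterminals, every rule has the form A → t or A → t B, and no two rules for the same A share a first terminal. The grammar encodes a DFA — one run per string.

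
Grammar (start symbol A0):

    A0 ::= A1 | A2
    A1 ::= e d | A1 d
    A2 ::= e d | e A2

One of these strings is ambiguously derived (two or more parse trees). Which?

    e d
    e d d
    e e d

e d: 2 trees
e d d: 1 tree
e e d: 1 tree

e d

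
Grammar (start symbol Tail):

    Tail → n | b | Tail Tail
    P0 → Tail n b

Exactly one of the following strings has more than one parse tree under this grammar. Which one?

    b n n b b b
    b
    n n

b n n b b b

b n n b b b: 42 trees
b: 1 tree
n n: 1 tree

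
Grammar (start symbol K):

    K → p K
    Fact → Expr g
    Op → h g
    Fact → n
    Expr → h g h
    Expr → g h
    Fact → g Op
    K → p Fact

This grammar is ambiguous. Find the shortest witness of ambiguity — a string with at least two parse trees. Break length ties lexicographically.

length 2: no string has ≥2 trees
length 3: no string has ≥2 trees
length 4: p g h g has 2 parse trees

Two derivations of p g h g:
  K ⇒ p Fact ⇒ p Expr g ⇒ p g h g
  K ⇒ p Fact ⇒ p g Op ⇒ p g h g

p g h g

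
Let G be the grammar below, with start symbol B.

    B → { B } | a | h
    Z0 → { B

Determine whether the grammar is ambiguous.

Only B is reachable from B; ignoring the rest: L(B) is { openⁿ atom closeⁿ : n ≥ 0 }. The bracket depth fixes n, and the derivation is forced at every step.

Unambiguous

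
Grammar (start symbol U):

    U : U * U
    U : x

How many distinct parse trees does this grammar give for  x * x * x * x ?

5

Parse trees for x * x * x * x:
  [U [U x] * [U [U x] * [U [U x] * [U x]]]]
  [U [U x] * [U [U [U x] * [U x]] * [U x]]]
  [U [U [U x] * [U x]] * [U [U x] * [U x]]]
  [U [U [U x] * [U [U x] * [U x]]] * [U x]]
  [U [U [U [U x] * [U x]] * [U x]] * [U x]]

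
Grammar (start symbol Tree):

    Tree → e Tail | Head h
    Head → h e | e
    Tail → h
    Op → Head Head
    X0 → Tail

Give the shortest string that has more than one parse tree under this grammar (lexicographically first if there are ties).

e h

length 2: e h has 2 parse trees

Two derivations of e h:
  Tree ⇒ e Tail ⇒ e h
  Tree ⇒ Head h ⇒ e h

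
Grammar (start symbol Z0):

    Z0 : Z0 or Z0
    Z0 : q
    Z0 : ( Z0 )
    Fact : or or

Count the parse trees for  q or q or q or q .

Parse trees for q or q or q or q:
  [Z0 [Z0 q] or [Z0 [Z0 q] or [Z0 [Z0 q] or [Z0 q]]]]
  [Z0 [Z0 q] or [Z0 [Z0 [Z0 q] or [Z0 q]] or [Z0 q]]]
  [Z0 [Z0 [Z0 q] or [Z0 q]] or [Z0 [Z0 q] or [Z0 q]]]
  [Z0 [Z0 [Z0 q] or [Z0 [Z0 q] or [Z0 q]]] or [Z0 q]]
  [Z0 [Z0 [Z0 [Z0 q] or [Z0 q]] or [Z0 q]] or [Z0 q]]

5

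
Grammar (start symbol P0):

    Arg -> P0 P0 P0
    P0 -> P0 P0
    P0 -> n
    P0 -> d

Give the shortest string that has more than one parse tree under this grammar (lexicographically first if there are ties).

length 1: no string has ≥2 trees
length 2: no string has ≥2 trees
length 3: d d d has 2 parse trees

Two derivations of d d d:
  P0 ⇒ P0 P0 ⇒ P0 P0 P0 ⇒ d P0 P0 ⇒ d d P0 ⇒ d d d
  P0 ⇒ P0 P0 ⇒ d P0 ⇒ d P0 P0 ⇒ d d P0 ⇒ d d d

d d d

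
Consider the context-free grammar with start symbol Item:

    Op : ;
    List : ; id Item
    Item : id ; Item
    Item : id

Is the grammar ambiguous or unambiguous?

Only Item is reachable from Item; ignoring the rest: The reachable grammar is A → atom sep A | atom. Each atom is followed by either the separator (recurse) or end-of-string (stop) — no choice point.

Unambiguous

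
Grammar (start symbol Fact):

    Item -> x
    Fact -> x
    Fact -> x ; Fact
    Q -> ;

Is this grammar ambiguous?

Unambiguous

Only Fact is reachable from Fact; ignoring the rest: The reachable grammar is A → atom sep A | atom. Each atom is followed by either the separator (recurse) or end-of-string (stop) — no choice point.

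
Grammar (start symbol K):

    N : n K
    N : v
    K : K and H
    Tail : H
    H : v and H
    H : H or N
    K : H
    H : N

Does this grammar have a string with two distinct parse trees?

Witness: v and v

Derivation 1: K ⇒ K and H ⇒ H and H ⇒ N and H ⇒ v and H ⇒ v and N ⇒ v and v
Derivation 2: K ⇒ H ⇒ v and H ⇒ v and N ⇒ v and v

Two distinct leftmost derivations for the same string.

Ambiguous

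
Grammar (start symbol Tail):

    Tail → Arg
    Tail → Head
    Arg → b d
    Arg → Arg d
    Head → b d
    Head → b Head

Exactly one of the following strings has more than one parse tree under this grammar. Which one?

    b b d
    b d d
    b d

b d

b b d: 1 tree
b d d: 1 tree
b d: 2 trees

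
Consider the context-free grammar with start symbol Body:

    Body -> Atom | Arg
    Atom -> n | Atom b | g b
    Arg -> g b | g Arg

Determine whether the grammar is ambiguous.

Witness: g b

Derivation 1: Body ⇒ Atom ⇒ g b
Derivation 2: Body ⇒ Arg ⇒ g b

Two distinct leftmost derivations for the same string.

Ambiguous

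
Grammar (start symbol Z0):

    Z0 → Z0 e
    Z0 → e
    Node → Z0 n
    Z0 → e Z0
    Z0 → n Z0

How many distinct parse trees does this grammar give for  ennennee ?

Parse trees for ennennee:
  [Z0 [Z0 e [Z0 n [Z0 n [Z0 e [Z0 n [Z0 n [Z0 e]]]]]]] e]
  [Z0 e [Z0 [Z0 n [Z0 n [Z0 e [Z0 n [Z0 n [Z0 e]]]]]] e]]
  [Z0 e [Z0 n [Z0 [Z0 n [Z0 e [Z0 n [Z0 n [Z0 e]]]]] e]]]
  [Z0 e [Z0 n [Z0 n [Z0 [Z0 e [Z0 n [Z0 n [Z0 e]]]] e]]]]
  [Z0 e [Z0 n [Z0 n [Z0 e [Z0 [Z0 n [Z0 n [Z0 e]]] e]]]]]
  [Z0 e [Z0 n [Z0 n [Z0 e [Z0 n [Z0 [Z0 n [Z0 e]] e]]]]]]
  [Z0 e [Z0 n [Z0 n [Z0 e [Z0 n [Z0 n [Z0 [Z0 e] e]]]]]]]
  [Z0 e [Z0 n [Z0 n [Z0 e [Z0 n [Z0 n [Z0 e [Z0 e]]]]]]]]

8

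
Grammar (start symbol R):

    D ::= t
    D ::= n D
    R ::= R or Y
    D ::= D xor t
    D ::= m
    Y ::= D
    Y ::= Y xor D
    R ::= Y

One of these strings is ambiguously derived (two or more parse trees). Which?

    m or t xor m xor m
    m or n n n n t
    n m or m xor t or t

m or t xor m xor m: 1 tree
m or n n n n t: 1 tree
n m or m xor t or t: 2 trees

n m or m xor t or t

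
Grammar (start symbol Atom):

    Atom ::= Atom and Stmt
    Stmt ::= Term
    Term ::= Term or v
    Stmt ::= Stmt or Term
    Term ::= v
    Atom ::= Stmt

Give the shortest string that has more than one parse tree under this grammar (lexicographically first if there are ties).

length 1: no string has ≥2 trees
length 3: v or v has 2 parse trees

Two derivations of v or v:
  Atom ⇒ Stmt ⇒ Term ⇒ Term or v ⇒ v or v
  Atom ⇒ Stmt ⇒ Stmt or Term ⇒ Term or Term ⇒ v or Term ⇒ v or v

v or v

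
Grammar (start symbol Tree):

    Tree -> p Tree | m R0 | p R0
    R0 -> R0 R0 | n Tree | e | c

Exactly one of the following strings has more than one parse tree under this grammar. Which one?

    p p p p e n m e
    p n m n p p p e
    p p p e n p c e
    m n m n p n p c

p p p e n p c e

p p p p e n m e: 1 tree
p n m n p p p e: 1 tree
p p p e n p c e: 3 trees
m n m n p n p c: 1 tree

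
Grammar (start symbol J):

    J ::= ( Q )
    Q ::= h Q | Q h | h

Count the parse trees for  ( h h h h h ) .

Parse trees for ( h h h h h ) (showing first 6 of 16):
  [J ( [Q h [Q h [Q h [Q h [Q h]]]]] )]
  [J ( [Q h [Q h [Q h [Q [Q h] h]]]] )]
  [J ( [Q h [Q h [Q [Q h [Q h]] h]]] )]
  [J ( [Q h [Q h [Q [Q [Q h] h] h]]] )]
  [J ( [Q h [Q [Q h [Q h [Q h]]] h]] )]
  [J ( [Q h [Q [Q h [Q [Q h] h]] h]] )]

16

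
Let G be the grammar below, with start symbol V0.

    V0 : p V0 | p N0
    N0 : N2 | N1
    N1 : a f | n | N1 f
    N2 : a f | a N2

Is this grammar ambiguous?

Ambiguous

Witness: p a f

Derivation 1: V0 ⇒ p N0 ⇒ p N2 ⇒ p a f
Derivation 2: V0 ⇒ p N0 ⇒ p N1 ⇒ p a f

Two distinct leftmost derivations for the same string.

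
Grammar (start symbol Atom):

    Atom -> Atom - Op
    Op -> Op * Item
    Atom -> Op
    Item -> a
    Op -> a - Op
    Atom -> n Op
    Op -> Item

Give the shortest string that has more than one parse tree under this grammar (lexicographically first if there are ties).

a - a

length 1: no string has ≥2 trees
length 2: no string has ≥2 trees
length 3: a - a has 2 parse trees

Two derivations of a - a:
  Atom ⇒ Atom - Op ⇒ Op - Op ⇒ Item - Op ⇒ a - Op ⇒ a - Item ⇒ a - a
  Atom ⇒ Op ⇒ a - Op ⇒ a - Item ⇒ a - a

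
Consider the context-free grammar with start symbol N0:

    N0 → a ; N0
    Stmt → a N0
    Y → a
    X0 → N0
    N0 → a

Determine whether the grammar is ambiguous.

(Y, Stmt, X0 are unreachable from N0, so their rules don't affect L(N0).) The reachable grammar is A → atom sep A | atom. Each atom is followed by either the separator (recurse) or end-of-string (stop) — no choice point.

Unambiguous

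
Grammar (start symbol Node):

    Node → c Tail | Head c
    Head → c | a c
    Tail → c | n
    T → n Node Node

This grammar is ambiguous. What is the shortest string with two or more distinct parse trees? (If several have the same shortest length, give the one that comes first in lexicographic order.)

c c

length 2: c c has 2 parse trees

Two derivations of c c:
  Node ⇒ c Tail ⇒ c c
  Node ⇒ Head c ⇒ c c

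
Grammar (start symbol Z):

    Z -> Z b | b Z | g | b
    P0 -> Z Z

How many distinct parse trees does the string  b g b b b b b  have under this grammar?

Parse trees for b g b b b b b:
  [Z [Z [Z [Z [Z [Z b [Z g]] b] b] b] b] b]
  [Z [Z [Z [Z [Z b [Z [Z g] b]] b] b] b] b]
  [Z [Z [Z [Z b [Z [Z [Z g] b] b]] b] b] b]
  [Z [Z [Z b [Z [Z [Z [Z g] b] b] b]] b] b]
  [Z [Z b [Z [Z [Z [Z [Z g] b] b] b] b]] b]
  [Z b [Z [Z [Z [Z [Z [Z g] b] b] b] b] b]]

6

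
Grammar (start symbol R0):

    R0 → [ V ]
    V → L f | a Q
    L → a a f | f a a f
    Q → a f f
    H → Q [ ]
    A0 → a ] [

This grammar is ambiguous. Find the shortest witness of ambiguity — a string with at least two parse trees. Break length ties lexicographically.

length 6: [ a a f f ] has 2 parse trees

Two derivations of [ a a f f ]:
  R0 ⇒ [ V ] ⇒ [ L f ] ⇒ [ a a f f ]
  R0 ⇒ [ V ] ⇒ [ a Q ] ⇒ [ a a f f ]

[ a a f f ]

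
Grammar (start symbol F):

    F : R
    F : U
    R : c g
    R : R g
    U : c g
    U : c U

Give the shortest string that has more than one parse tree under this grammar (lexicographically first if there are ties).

length 2: c g has 2 parse trees

Two derivations of c g:
  F ⇒ R ⇒ c g
  F ⇒ U ⇒ c g

c g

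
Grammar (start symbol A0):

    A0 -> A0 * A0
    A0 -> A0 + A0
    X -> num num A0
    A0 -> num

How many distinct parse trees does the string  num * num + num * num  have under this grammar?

5

Parse trees for num * num + num * num:
  [A0 [A0 num] * [A0 [A0 [A0 num] + [A0 num]] * [A0 num]]]
  [A0 [A0 num] * [A0 [A0 num] + [A0 [A0 num] * [A0 num]]]]
  [A0 [A0 [A0 num] * [A0 [A0 num] + [A0 num]]] * [A0 num]]
  [A0 [A0 [A0 [A0 num] * [A0 num]] + [A0 num]] * [A0 num]]
  [A0 [A0 [A0 num] * [A0 num]] + [A0 [A0 num] * [A0 num]]]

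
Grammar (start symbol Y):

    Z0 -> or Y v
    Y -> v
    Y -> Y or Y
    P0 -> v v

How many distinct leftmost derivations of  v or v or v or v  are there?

5

Parse trees for v or v or v or v:
  [Y [Y v] or [Y [Y v] or [Y [Y v] or [Y v]]]]
  [Y [Y v] or [Y [Y [Y v] or [Y v]] or [Y v]]]
  [Y [Y [Y v] or [Y v]] or [Y [Y v] or [Y v]]]
  [Y [Y [Y v] or [Y [Y v] or [Y v]]] or [Y v]]
  [Y [Y [Y [Y v] or [Y v]] or [Y v]] or [Y v]]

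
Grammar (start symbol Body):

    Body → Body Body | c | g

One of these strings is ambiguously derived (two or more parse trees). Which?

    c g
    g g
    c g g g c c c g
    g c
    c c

c g g g c c c g

c g: 1 tree
g g: 1 tree
c g g g c c c g: 429 trees
g c: 1 tree
c c: 1 tree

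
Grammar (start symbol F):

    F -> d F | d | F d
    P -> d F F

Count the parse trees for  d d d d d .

Parse trees for d d d d d (showing first 6 of 16):
  [F d [F d [F d [F d [F d]]]]]
  [F d [F d [F d [F [F d] d]]]]
  [F d [F d [F [F d [F d]] d]]]
  [F d [F d [F [F [F d] d] d]]]
  [F d [F [F d [F d [F d]]] d]]
  [F d [F [F d [F [F d] d]] d]]

16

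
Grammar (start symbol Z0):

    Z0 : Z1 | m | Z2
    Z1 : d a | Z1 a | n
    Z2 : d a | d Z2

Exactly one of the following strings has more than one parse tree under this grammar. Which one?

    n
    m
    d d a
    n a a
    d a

n: 1 tree
m: 1 tree
d d a: 1 tree
n a a: 1 tree
d a: 2 trees

d a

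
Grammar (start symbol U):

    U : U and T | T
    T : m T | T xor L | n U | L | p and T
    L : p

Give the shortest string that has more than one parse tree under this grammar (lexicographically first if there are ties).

length 1: no string has ≥2 trees
length 2: no string has ≥2 trees
length 3: p and p has 2 parse trees

Two derivations of p and p:
  U ⇒ U and T ⇒ T and T ⇒ L and T ⇒ p and T ⇒ p and L ⇒ p and p
  U ⇒ T ⇒ p and T ⇒ p and L ⇒ p and p

p and p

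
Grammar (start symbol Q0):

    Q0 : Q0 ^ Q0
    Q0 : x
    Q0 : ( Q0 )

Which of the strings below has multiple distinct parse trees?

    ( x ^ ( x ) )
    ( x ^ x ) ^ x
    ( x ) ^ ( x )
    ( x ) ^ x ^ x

( x ^ ( x ) ): 1 tree
( x ^ x ) ^ x: 1 tree
( x ) ^ ( x ): 1 tree
( x ) ^ x ^ x: 2 trees

( x ) ^ x ^ x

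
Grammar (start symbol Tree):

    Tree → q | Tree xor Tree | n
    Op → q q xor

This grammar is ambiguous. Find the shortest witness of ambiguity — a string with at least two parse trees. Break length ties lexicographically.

length 1: no string has ≥2 trees
length 3: no string has ≥2 trees
length 5: n xor n xor n has 2 parse trees

Two derivations of n xor n xor n:
  Tree ⇒ Tree xor Tree ⇒ Tree xor Tree xor Tree ⇒ n xor Tree xor Tree ⇒ n xor n xor Tree ⇒ n xor n xor n
  Tree ⇒ Tree xor Tree ⇒ n xor Tree ⇒ n xor Tree xor Tree ⇒ n xor n xor Tree ⇒ n xor n xor n

n xor n xor n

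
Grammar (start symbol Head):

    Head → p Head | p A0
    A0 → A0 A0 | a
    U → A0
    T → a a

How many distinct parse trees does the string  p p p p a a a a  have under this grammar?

5

Parse trees for p p p p a a a a:
  [Head p [Head p [Head p [Head p [A0 [A0 a] [A0 [A0 a] [A0 [A0 a] [A0 a]]]]]]]]
  [Head p [Head p [Head p [Head p [A0 [A0 a] [A0 [A0 [A0 a] [A0 a]] [A0 a]]]]]]]
  [Head p [Head p [Head p [Head p [A0 [A0 [A0 a] [A0 a]] [A0 [A0 a] [A0 a]]]]]]]
  [Head p [Head p [Head p [Head p [A0 [A0 [A0 a] [A0 [A0 a] [A0 a]]] [A0 a]]]]]]
  [Head p [Head p [Head p [Head p [A0 [A0 [A0 [A0 a] [A0 a]] [A0 a]] [A0 a]]]]]]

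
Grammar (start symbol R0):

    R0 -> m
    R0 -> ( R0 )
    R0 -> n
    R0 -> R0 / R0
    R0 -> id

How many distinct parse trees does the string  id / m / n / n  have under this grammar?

5

Parse trees for id / m / n / n:
  [R0 [R0 id] / [R0 [R0 m] / [R0 [R0 n] / [R0 n]]]]
  [R0 [R0 id] / [R0 [R0 [R0 m] / [R0 n]] / [R0 n]]]
  [R0 [R0 [R0 id] / [R0 m]] / [R0 [R0 n] / [R0 n]]]
  [R0 [R0 [R0 id] / [R0 [R0 m] / [R0 n]]] / [R0 n]]
  [R0 [R0 [R0 [R0 id] / [R0 m]] / [R0 n]] / [R0 n]]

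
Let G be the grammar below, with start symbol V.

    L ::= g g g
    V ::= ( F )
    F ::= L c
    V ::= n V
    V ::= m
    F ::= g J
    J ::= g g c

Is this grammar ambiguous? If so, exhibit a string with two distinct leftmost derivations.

Ambiguous

Witness: ( g g g c )

Derivation 1: V ⇒ ( F ) ⇒ ( L c ) ⇒ ( g g g c )
Derivation 2: V ⇒ ( F ) ⇒ ( g J ) ⇒ ( g g g c )

Two distinct leftmost derivations for the same string.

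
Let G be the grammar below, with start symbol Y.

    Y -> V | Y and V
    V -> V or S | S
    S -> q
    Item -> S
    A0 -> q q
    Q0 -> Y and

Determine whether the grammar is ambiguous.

Only Y, V, S are reachable from Y; ignoring the rest: Y → Y and V | V  ;  V → V or S | S  — a left-associative chain with S at the bottom. Each string factors uniquely by precedence.

Unambiguous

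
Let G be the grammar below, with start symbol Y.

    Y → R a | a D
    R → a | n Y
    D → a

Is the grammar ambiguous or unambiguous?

Ambiguous

Witness: a a

Derivation 1: Y ⇒ R a ⇒ a a
Derivation 2: Y ⇒ a D ⇒ a a

Two distinct leftmost derivations for the same string.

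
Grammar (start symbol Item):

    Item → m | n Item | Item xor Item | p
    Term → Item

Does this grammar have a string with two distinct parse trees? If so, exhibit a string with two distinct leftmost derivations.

Witness: n m xor m

Derivation 1: Item ⇒ n Item ⇒ n Item xor Item ⇒ n m xor Item ⇒ n m xor m
Derivation 2: Item ⇒ Item xor Item ⇒ n Item xor Item ⇒ n m xor Item ⇒ n m xor m

Two distinct leftmost derivations for the same string.

Ambiguous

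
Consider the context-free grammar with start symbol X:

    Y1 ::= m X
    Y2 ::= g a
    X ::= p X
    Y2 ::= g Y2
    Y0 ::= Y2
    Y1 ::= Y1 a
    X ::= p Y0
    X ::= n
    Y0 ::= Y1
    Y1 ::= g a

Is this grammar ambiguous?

Ambiguous

Witness: p g a

Derivation 1: X ⇒ p Y0 ⇒ p Y2 ⇒ p g a
Derivation 2: X ⇒ p Y0 ⇒ p Y1 ⇒ p g a

Two distinct leftmost derivations for the same string.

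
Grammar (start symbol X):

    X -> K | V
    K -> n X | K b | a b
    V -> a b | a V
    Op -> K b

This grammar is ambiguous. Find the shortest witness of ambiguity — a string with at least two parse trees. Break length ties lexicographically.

length 2: a b has 2 parse trees

Two derivations of a b:
  X ⇒ K ⇒ a b
  X ⇒ V ⇒ a b

a b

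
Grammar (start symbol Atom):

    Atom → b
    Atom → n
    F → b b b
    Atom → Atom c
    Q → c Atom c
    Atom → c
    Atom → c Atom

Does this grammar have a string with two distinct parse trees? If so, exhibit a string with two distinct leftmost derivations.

Witness: c c

Derivation 1: Atom ⇒ Atom c ⇒ c c
Derivation 2: Atom ⇒ c Atom ⇒ c c

Two distinct leftmost derivations for the same string.

Ambiguous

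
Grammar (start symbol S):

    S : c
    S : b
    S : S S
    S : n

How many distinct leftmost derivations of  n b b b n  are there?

14

Parse trees for n b b b n (showing first 6 of 14):
  [S [S n] [S [S b] [S [S b] [S [S b] [S n]]]]]
  [S [S n] [S [S b] [S [S [S b] [S b]] [S n]]]]
  [S [S n] [S [S [S b] [S b]] [S [S b] [S n]]]]
  [S [S n] [S [S [S b] [S [S b] [S b]]] [S n]]]
  [S [S n] [S [S [S [S b] [S b]] [S b]] [S n]]]
  [S [S [S n] [S b]] [S [S b] [S [S b] [S n]]]]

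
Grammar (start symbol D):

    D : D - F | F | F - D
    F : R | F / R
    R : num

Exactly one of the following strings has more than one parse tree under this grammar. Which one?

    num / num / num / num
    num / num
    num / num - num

num / num / num / num: 1 tree
num / num: 1 tree
num / num - num: 2 trees

num / num - num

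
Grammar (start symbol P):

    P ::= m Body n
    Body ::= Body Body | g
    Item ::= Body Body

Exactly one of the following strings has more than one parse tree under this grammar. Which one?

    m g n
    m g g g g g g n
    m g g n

m g g g g g g n

m g n: 1 tree
m g g g g g g n: 42 trees
m g g n: 1 tree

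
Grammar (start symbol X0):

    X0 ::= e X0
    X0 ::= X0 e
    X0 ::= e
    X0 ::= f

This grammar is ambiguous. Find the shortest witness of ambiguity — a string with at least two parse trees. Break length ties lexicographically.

length 1: no string has ≥2 trees
length 2: e e has 2 parse trees

Two derivations of e e:
  X0 ⇒ e X0 ⇒ e e
  X0 ⇒ X0 e ⇒ e e

e e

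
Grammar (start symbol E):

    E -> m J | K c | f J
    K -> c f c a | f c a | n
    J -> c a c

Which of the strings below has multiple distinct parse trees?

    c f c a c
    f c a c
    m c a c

f c a c

c f c a c: 1 tree
f c a c: 2 trees
m c a c: 1 tree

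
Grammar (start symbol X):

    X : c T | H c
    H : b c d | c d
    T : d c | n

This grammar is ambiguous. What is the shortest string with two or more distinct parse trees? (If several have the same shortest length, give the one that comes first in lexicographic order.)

c d c

length 2: no string has ≥2 trees
length 3: c d c has 2 parse trees

Two derivations of c d c:
  X ⇒ c T ⇒ c d c
  X ⇒ H c ⇒ c d c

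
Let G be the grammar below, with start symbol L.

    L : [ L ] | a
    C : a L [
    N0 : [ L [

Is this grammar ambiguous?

Unambiguous

Only L is reachable from L; ignoring the rest: L(L) is { openⁿ atom closeⁿ : n ≥ 0 }. The bracket depth fixes n, and the derivation is forced at every step.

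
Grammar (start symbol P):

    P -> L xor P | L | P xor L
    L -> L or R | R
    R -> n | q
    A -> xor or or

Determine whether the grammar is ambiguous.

Ambiguous

Witness: n xor n

Derivation 1: P ⇒ L xor P ⇒ R xor P ⇒ n xor P ⇒ n xor L ⇒ n xor R ⇒ n xor n
Derivation 2: P ⇒ P xor L ⇒ L xor L ⇒ R xor L ⇒ n xor L ⇒ n xor R ⇒ n xor n

Two distinct leftmost derivations for the same string.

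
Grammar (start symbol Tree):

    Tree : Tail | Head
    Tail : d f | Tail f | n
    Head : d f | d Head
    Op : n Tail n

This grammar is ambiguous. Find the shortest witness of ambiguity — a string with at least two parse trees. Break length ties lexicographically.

length 1: no string has ≥2 trees
length 2: d f has 2 parse trees

Two derivations of d f:
  Tree ⇒ Tail ⇒ d f
  Tree ⇒ Head ⇒ d f

d f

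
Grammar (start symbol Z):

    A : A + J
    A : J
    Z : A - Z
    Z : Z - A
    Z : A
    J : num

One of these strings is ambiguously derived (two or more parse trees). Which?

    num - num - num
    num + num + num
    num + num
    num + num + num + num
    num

num - num - num: 4 trees
num + num + num: 1 tree
num + num: 1 tree
num + num + num + num: 1 tree
num: 1 tree

num - num - num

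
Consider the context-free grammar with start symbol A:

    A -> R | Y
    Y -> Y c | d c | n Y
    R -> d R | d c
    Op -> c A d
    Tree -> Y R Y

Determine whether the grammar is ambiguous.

Witness: d c

Derivation 1: A ⇒ R ⇒ d c
Derivation 2: A ⇒ Y ⇒ d c

Two distinct leftmost derivations for the same string.

Ambiguous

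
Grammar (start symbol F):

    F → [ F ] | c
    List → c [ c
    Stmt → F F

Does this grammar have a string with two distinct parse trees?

Unambiguous

(List, Stmt are unreachable from F, so their rules don't affect L(F).) L(F) is { openⁿ atom closeⁿ : n ≥ 0 }. The bracket depth fixes n, and the derivation is forced at every step.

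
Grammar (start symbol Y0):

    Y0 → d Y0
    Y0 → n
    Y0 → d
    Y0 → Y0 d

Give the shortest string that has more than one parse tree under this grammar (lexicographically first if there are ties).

d d

length 1: no string has ≥2 trees
length 2: d d has 2 parse trees

Two derivations of d d:
  Y0 ⇒ d Y0 ⇒ d d
  Y0 ⇒ Y0 d ⇒ d d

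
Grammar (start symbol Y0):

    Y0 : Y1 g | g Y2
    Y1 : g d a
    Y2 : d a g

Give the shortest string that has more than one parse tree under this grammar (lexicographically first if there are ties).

length 4: g d a g has 2 parse trees

Two derivations of g d a g:
  Y0 ⇒ Y1 g ⇒ g d a g
  Y0 ⇒ g Y2 ⇒ g d a g

g d a g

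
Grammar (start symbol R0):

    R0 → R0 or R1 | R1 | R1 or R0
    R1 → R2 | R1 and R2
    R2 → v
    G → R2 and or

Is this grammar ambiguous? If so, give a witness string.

Witness: v or v

Derivation 1: R0 ⇒ R0 or R1 ⇒ R1 or R1 ⇒ R2 or R1 ⇒ v or R1 ⇒ v or R2 ⇒ v or v
Derivation 2: R0 ⇒ R1 or R0 ⇒ R2 or R0 ⇒ v or R0 ⇒ v or R1 ⇒ v or R2 ⇒ v or v

Two distinct leftmost derivations for the same string.

Ambiguous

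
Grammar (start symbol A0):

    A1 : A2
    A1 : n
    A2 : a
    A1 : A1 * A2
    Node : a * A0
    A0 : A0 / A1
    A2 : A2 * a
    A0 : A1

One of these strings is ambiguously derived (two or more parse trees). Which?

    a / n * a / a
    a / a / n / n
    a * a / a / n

a * a / a / n

a / n * a / a: 1 tree
a / a / n / n: 1 tree
a * a / a / n: 2 trees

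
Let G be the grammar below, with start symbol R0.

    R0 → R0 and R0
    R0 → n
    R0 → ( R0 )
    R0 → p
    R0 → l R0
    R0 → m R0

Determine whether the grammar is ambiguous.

Ambiguous

Witness: l n and n

Derivation 1: R0 ⇒ R0 and R0 ⇒ l R0 and R0 ⇒ l n and R0 ⇒ l n and n
Derivation 2: R0 ⇒ l R0 ⇒ l R0 and R0 ⇒ l n and R0 ⇒ l n and n

Two distinct leftmost derivations for the same string.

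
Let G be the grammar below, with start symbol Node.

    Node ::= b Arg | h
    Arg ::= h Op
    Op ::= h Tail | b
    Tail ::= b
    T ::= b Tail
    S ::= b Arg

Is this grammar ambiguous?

Unambiguous

(T, S are unreachable from Node, so their rules don't affect L(Node).) Restricted to the reachable nonterminals, every rule has the form A → t or A → t B, and no two rules for the same A share a first terminal. The grammar encodes a DFA — one run per string.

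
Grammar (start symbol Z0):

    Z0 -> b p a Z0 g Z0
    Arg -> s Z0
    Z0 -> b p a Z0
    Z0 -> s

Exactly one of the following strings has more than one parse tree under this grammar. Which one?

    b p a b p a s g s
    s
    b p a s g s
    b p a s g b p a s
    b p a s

b p a b p a s g s

b p a b p a s g s: 2 trees
s: 1 tree
b p a s g s: 1 tree
b p a s g b p a s: 1 tree
b p a s: 1 tree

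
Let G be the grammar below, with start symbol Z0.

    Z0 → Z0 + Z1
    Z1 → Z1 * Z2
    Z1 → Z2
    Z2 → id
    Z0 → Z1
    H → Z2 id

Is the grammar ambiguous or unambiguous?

Only Z0, Z1, Z2 are reachable from Z0; ignoring the rest: This is a standard precedence ladder (Z0 over Z1 over Z2), with each level left-recursive on its own operator ('+' at Z0, '*' at Z1). That structure is LR(1), hence unambiguous.

Unambiguous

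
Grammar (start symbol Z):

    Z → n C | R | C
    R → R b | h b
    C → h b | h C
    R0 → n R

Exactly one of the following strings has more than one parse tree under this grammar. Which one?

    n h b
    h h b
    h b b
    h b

n h b: 1 tree
h h b: 1 tree
h b b: 1 tree
h b: 2 trees

h b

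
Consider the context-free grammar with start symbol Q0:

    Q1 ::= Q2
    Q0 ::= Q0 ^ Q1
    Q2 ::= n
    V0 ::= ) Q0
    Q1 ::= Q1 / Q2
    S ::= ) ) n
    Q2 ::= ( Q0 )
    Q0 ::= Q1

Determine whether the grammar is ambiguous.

Only Q0, Q1, Q2 are reachable from Q0; ignoring the rest: Q0 → Q0 ^ Q1 | Q1  ;  Q1 → Q1 / Q2 | Q2  — a left-associative chain with Q2 at the bottom. Each string factors uniquely by precedence.

Unambiguous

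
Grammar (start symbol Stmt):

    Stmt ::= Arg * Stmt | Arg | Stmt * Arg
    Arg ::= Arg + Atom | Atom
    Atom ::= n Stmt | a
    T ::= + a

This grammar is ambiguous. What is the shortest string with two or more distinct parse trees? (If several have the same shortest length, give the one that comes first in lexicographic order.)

length 1: no string has ≥2 trees
length 2: no string has ≥2 trees
length 3: a * a has 2 parse trees

Two derivations of a * a:
  Stmt ⇒ Arg * Stmt ⇒ Atom * Stmt ⇒ a * Stmt ⇒ a * Arg ⇒ a * Atom ⇒ a * a
  Stmt ⇒ Stmt * Arg ⇒ Arg * Arg ⇒ Atom * Arg ⇒ a * Arg ⇒ a * Atom ⇒ a * a

a * a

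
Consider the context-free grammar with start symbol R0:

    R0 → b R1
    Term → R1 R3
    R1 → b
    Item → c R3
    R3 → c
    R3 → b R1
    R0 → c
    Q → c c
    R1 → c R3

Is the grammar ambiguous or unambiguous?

(Term, Item, Q are unreachable from R0, so their rules don't affect L(R0).) Each reachable nonterminal has at most one production per leading terminal, and all productions are right-linear; the derivation is determined token-by-token.

Unambiguous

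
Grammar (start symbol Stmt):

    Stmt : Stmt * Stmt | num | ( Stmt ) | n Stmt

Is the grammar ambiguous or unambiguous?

Witness: n num * num

Derivation 1: Stmt ⇒ Stmt * Stmt ⇒ n Stmt * Stmt ⇒ n num * Stmt ⇒ n num * num
Derivation 2: Stmt ⇒ n Stmt ⇒ n Stmt * Stmt ⇒ n num * Stmt ⇒ n num * num

Two distinct leftmost derivations for the same string.

Ambiguous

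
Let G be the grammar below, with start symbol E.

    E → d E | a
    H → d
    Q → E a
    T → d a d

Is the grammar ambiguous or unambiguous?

(H, Q, T are unreachable from E, so their rules don't affect L(E).) The reachable rules are right-linear with at most one rule per (nonterminal, next-terminal) pair. Each input token forces the next rule, so parsing is deterministic.

Unambiguous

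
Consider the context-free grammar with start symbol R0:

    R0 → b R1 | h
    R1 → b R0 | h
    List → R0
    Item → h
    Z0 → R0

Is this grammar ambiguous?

Unambiguous

(List, Item, Z0 are unreachable from R0, so their rules don't affect L(R0).) Restricted to the reachable nonterminals, every rule has the form A → t or A → t B, and no two rules for the same A share a first terminal. The grammar encodes a DFA — one run per string.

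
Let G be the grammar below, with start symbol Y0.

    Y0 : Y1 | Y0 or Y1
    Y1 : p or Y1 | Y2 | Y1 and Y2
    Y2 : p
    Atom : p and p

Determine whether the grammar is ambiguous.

Witness: p or p

Derivation 1: Y0 ⇒ Y1 ⇒ p or Y1 ⇒ p or Y2 ⇒ p or p
Derivation 2: Y0 ⇒ Y0 or Y1 ⇒ Y1 or Y1 ⇒ Y2 or Y1 ⇒ p or Y1 ⇒ p or Y2 ⇒ p or p

Two distinct leftmost derivations for the same string.

Ambiguous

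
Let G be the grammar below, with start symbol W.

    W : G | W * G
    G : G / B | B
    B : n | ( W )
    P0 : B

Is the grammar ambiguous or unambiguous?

Unambiguous

(P0 is unreachable from W, so its rules don't affect L(W).) The grammar is stratified — W handles '*' (left-recursive), G handles '/', B atoms. Each operator has a fixed associativity and precedence level, so every string has one parse.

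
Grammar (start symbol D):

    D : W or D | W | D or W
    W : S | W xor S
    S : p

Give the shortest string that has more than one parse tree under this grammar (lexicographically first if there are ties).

p or p

length 1: no string has ≥2 trees
length 3: p or p has 2 parse trees

Two derivations of p or p:
  D ⇒ W or D ⇒ S or D ⇒ p or D ⇒ p or W ⇒ p or S ⇒ p or p
  D ⇒ D or W ⇒ W or W ⇒ S or W ⇒ p or W ⇒ p or S ⇒ p or p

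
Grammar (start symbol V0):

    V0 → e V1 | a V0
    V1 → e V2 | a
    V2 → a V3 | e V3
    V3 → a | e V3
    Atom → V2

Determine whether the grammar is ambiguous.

Only V0, V1, V2, V3 are reachable from V0; ignoring the rest: Restricted to the reachable nonterminals, every rule has the form A → t or A → t B, and no two rules for the same A share a first terminal. The grammar encodes a DFA — one run per string.

Unambiguous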